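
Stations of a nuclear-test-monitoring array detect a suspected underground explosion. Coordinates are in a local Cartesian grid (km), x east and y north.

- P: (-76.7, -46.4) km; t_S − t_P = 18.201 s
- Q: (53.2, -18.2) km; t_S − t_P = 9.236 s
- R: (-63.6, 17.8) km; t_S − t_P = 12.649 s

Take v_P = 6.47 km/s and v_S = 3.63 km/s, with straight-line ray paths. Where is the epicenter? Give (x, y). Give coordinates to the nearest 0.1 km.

Distance from S−P lag: d = Δt · v_P v_S / (v_P − v_S) = Δt · (6.47·3.63)/(6.47−3.63) ≈ 8.2698·Δt.
So d_P = 150.52, d_Q = 76.38, d_R = 104.60 km.
Circle about each station: (x + 76.7)² + (y + 46.4)² = 150.52²; (x − 53.2)² + (y + 18.2)² = 76.38²; (x + 63.6)² + (y − 17.8)² = 104.60².
Subtracting pairs of circle equations eliminates x²+y² and gives linear equations (the radical axes):
259.8 x + 56.4 y = 11948.00
26.2 x + 128.4 y = 8041.06
Solving the 2×2 system: x ≈ 33.9, y ≈ 55.7 km.

(33.9, 55.7)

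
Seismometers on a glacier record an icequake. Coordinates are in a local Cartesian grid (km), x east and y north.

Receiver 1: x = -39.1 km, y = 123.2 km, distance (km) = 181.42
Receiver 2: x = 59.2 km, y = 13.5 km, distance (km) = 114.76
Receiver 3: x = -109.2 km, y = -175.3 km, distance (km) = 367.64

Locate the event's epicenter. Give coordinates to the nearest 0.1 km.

140.1 km east, 94.9 km north

Circle about each station: (x + 39.1)² + (y − 123.2)² = 181.42²; (x − 59.2)² + (y − 13.5)² = 114.76²; (x + 109.2)² + (y + 175.3)² = 367.64².
Subtracting the Receiver 1 equation from the Receiver 2 and Receiver 3 equations removes the quadratic terms:
196.6 x − 219.4 y = 6723.20
-140.2 x − 597.0 y = -76298.27
Solving the 2×2 system: x ≈ 140.1, y ≈ 94.9 km.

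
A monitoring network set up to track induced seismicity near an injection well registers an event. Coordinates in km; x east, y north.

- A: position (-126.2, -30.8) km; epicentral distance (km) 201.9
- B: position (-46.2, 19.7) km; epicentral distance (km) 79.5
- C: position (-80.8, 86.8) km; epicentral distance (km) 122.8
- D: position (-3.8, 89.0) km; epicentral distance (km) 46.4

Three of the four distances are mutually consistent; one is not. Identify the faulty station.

B

Solve using three stations at a time. Using A, C, D (subtract circle equations pairwise → linear system) gives (x, y) ≈ (41.8, 81.1).
Distances from that point to each station vs reported:
  A: calculated 201.9 vs reported 201.9 → residual 0.0 km
  B: calculated 107.3 vs reported 79.5 → residual 27.8 km
  C: calculated 122.8 vs reported 122.8 → residual 0.0 km
  D: calculated 46.3 vs reported 46.4 → residual 0.1 km
A, C, D are mutually consistent (residuals ≈ 0); B is off by 27.8 km.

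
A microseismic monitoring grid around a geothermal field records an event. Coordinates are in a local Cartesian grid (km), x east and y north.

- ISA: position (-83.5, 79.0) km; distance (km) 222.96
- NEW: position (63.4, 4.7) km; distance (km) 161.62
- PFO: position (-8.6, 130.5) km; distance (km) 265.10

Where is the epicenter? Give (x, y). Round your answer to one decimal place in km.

Circle about each station: (x + 83.5)² + (y − 79.0)² = 222.96²; (x − 63.4)² + (y − 4.7)² = 161.62²; (x + 8.6)² + (y − 130.5)² = 265.10².
Subtracting the ISA equation from the NEW and PFO equations removes the quadratic terms:
293.8 x − 148.6 y = 14418.54
149.8 x + 103.0 y = -16675.89
Solving the 2×2 system: x ≈ -18.9, y ≈ -134.4 km.
Check against ISA (with the unrounded x, y): √((x + 83.5)²+(y − 79.0)²) = 222.97 ≈ 222.96 km. ✓

x ≈ -18.9 km, y ≈ -134.4 km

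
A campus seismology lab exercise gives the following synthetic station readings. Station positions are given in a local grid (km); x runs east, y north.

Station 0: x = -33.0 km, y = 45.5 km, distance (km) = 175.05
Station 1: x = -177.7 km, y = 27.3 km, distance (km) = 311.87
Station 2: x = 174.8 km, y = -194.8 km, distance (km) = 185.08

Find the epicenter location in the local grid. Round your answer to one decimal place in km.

Circle about each station: (x + 33.0)² + (y − 45.5)² = 175.05²; (x + 177.7)² + (y − 27.3)² = 311.87²; (x − 174.8)² + (y + 194.8)² = 185.08².
Subtracting pairs of circle equations eliminates x²+y² and gives linear equations (the radical axes):
-289.4 x − 36.4 y = -37457.06
415.6 x − 480.6 y = 61730.73
Solving the 2×2 system: x ≈ 131.3, y ≈ -14.9 km.
Check against Station 0 (with the unrounded x, y): √((x + 33.0)²+(y − 45.5)²) = 175.05 ≈ 175.05 km. ✓

x ≈ 131.3 km, y ≈ -14.9 km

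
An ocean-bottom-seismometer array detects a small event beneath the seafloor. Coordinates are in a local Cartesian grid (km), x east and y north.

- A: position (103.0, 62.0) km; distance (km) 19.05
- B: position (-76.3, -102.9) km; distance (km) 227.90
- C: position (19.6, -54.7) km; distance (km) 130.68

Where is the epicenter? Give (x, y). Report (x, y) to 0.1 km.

Circle about each station: (x − 103.0)² + (y − 62.0)² = 19.05²; (x + 76.3)² + (y + 102.9)² = 227.90²; (x − 19.6)² + (y + 54.7)² = 130.68².
Subtracting the A equation from the B and C equations removes the quadratic terms:
-358.6 x − 329.8 y = -49618.41
-166.8 x − 233.4 y = -27791.11
Solving the 2×2 system: x ≈ 84.2, y ≈ 58.9 km.

x ≈ 84.2 km, y ≈ 58.9 km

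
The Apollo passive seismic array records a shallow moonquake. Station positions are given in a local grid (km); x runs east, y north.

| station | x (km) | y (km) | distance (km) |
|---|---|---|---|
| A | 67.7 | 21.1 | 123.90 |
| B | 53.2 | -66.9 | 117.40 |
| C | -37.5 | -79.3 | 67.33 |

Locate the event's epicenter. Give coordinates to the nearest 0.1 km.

Circle about each station: (x − 67.7)² + (y − 21.1)² = 123.90²; (x − 53.2)² + (y + 66.9)² = 117.40²; (x + 37.5)² + (y + 79.3)² = 67.33².
Subtracting pairs of circle equations eliminates x²+y² and gives linear equations (the radical axes):
-29.0 x − 176.0 y = 3845.80
-210.4 x − 200.8 y = 13484.12
Solving the 2×2 system: x ≈ -51.3, y ≈ -13.4 km.

(-51.3, -13.4)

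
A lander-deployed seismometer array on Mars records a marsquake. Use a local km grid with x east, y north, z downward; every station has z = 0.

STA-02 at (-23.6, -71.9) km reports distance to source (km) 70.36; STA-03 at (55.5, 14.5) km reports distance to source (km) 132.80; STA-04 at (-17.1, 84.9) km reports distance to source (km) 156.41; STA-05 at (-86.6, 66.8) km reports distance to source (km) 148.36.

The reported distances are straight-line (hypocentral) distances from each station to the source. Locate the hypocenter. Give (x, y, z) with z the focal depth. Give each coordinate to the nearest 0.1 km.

Each station gives a sphere (x−x_i)² + (y−y_i)² + z² = d_i² (stations at z=0).
Subtracting the STA-02 sphere from STA-03 and STA-04: z² cancels, leaving linear equations in x and y:
158.2 x + 172.8 y = -15121.38
13.0 x + 313.6 y = -17739.71
Solving: x ≈ -35.398, y ≈ -55.101 km (keep extra digits for the depth step; rounded: -35.4, -55.1).
Then from the STA-02 sphere: z² = 70.36² − (x + 23.6)² − (y + 71.9)² with x = -35.398, y = -55.101, so z ≈ 67.299 ≈ 67.3 km.

(-35.4, -55.1, 67.3)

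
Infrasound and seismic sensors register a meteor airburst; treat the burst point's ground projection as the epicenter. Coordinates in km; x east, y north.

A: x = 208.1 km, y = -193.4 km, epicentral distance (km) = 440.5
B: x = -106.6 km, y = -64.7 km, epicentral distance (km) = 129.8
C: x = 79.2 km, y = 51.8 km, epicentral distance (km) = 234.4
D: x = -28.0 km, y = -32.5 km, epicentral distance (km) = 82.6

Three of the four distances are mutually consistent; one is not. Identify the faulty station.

Solve using three stations at a time. Using A, B, C (subtract circle equations pairwise → linear system) gives (x, y) ≈ (-155.2, 55.7).
Distances from that point to each station vs reported:
  A: calculated 440.5 vs reported 440.5 → residual 0.0 km
  B: calculated 129.9 vs reported 129.8 → residual 0.1 km
  C: calculated 234.4 vs reported 234.4 → residual 0.0 km
  D: calculated 154.8 vs reported 82.6 → residual 72.2 km
A, B, C are mutually consistent (residuals ≈ 0); D is off by 72.2 km.

D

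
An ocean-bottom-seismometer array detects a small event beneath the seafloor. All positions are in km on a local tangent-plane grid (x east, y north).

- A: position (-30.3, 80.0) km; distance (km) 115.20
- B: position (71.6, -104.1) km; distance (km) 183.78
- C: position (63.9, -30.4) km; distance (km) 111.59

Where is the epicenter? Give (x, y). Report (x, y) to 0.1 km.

(84.9, 79.2)

Circle about each station: (x + 30.3)² + (y − 80.0)² = 115.20²; (x − 71.6)² + (y + 104.1)² = 183.78²; (x − 63.9)² + (y + 30.4)² = 111.59².
Subtracting the A equation from the B and C equations removes the quadratic terms:
203.8 x − 368.2 y = -11858.77
188.4 x − 220.8 y = -1492.01
Solving the 2×2 system: x ≈ 84.9, y ≈ 79.2 km.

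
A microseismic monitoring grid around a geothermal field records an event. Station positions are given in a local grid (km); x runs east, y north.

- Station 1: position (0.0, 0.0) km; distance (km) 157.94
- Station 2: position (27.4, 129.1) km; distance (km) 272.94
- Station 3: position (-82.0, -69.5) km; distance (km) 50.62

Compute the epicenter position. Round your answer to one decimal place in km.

(-123.7, -98.2)

Circle about each station: x² + y² = 157.94²; (x − 27.4)² + (y − 129.1)² = 272.94²; (x + 82.0)² + (y + 69.5)² = 50.62².
Subtracting pairs of circle equations eliminates x²+y² and gives linear equations (the radical axes):
54.8 x + 258.2 y = -32133.63
-164.0 x − 139.0 y = 33936.91
Solving the 2×2 system: x ≈ -123.7, y ≈ -98.2 km.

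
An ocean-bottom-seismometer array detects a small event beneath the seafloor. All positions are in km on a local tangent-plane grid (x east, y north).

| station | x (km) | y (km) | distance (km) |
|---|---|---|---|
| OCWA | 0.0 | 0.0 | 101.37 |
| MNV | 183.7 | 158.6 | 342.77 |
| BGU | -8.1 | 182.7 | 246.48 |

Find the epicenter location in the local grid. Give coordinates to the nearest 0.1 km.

Circle about each station: x² + y² = 101.37²; (x − 183.7)² + (y − 158.6)² = 342.77²; (x + 8.1)² + (y − 182.7)² = 246.48².
Subtracting pairs of circle equations eliminates x²+y² and gives linear equations (the radical axes):
367.4 x + 317.2 y = -48315.75
-16.2 x + 365.4 y = -17031.61
Solving the 2×2 system: x ≈ -87.9, y ≈ -50.5 km.

(-87.9, -50.5)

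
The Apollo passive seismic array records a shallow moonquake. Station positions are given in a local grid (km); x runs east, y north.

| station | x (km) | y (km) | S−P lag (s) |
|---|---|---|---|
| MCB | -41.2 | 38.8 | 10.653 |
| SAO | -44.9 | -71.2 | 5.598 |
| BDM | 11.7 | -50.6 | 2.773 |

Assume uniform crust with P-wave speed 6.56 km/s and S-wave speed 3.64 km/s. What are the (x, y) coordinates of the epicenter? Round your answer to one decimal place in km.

Distance from S−P lag: d = Δt · v_P v_S / (v_P − v_S) = Δt · (6.56·3.64)/(6.56−3.64) ≈ 8.1775·Δt.
So d_MCB = 87.12, d_SAO = 45.78, d_BDM = 22.68 km.
Circle about each station: (x + 41.2)² + (y − 38.8)² = 87.12²; (x + 44.9)² + (y + 71.2)² = 45.78²; (x − 11.7)² + (y + 50.6)² = 22.68².
Subtracting the MCB equation from the SAO and BDM equations removes the quadratic terms:
-7.4 x − 220.0 y = 9376.66
105.8 x − 178.8 y = 6569.88
Solving the 2×2 system: x ≈ -9.4, y ≈ -42.3 km.
Check against MCB (with the unrounded x, y): √((x + 41.2)²+(y − 38.8)²) = 87.12 ≈ 87.12 km. ✓

x ≈ -9.4 km, y ≈ -42.3 km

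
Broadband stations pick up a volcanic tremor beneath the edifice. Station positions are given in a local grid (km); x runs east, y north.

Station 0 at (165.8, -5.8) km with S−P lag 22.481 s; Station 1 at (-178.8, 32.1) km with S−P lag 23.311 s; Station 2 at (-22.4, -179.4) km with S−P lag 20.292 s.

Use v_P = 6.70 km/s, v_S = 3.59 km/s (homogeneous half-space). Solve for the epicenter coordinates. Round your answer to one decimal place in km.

(-7.2, -23.2)

Distance from S−P lag: d = Δt · v_P v_S / (v_P − v_S) = Δt · (6.70·3.59)/(6.70−3.59) ≈ 7.7341·Δt.
So d_Station 0 = 173.87, d_Station 1 = 180.29, d_Station 2 = 156.94 km.
Circle about each station: (x − 165.8)² + (y + 5.8)² = 173.87²; (x + 178.8)² + (y − 32.1)² = 180.29²; (x + 22.4)² + (y + 179.4)² = 156.94².
Subtracting the Station 0 equation from the Station 1 and Station 2 equations removes the quadratic terms:
-689.2 x + 75.8 y = 3202.86
-376.4 x − 347.2 y = 10763.45
Solving the 2×2 system: x ≈ -7.2, y ≈ -23.2 km.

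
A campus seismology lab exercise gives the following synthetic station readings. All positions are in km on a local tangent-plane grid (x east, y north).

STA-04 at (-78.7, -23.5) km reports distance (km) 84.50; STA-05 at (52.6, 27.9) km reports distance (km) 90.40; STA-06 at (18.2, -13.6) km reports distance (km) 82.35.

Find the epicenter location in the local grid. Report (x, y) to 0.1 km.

Circle about each station: (x + 78.7)² + (y + 23.5)² = 84.50²; (x − 52.6)² + (y − 27.9)² = 90.40²; (x − 18.2)² + (y + 13.6)² = 82.35².
Subtracting the STA-04 equation from the STA-05 and STA-06 equations removes the quadratic terms:
262.6 x + 102.8 y = -4232.68
193.8 x + 19.8 y = -5871.01
Solving the 2×2 system: x ≈ -35.3, y ≈ 49.0 km.

x ≈ -35.3 km, y ≈ 49.0 km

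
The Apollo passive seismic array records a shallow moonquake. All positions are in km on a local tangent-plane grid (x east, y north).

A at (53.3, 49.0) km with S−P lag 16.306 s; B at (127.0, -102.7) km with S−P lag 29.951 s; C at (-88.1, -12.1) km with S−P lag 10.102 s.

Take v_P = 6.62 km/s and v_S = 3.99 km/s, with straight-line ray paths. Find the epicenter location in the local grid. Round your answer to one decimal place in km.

x ≈ -105.8 km, y ≈ 87.8 km

Distance from S−P lag: d = Δt · v_P v_S / (v_P − v_S) = Δt · (6.62·3.99)/(6.62−3.99) ≈ 10.0433·Δt.
So d_A = 163.77, d_B = 300.81, d_C = 101.46 km.
Circle about each station: (x − 53.3)² + (y − 49.0)² = 163.77²; (x − 127.0)² + (y + 102.7)² = 300.81²; (x + 88.1)² + (y + 12.1)² = 101.46².
Subtracting the A equation from the B and C equations removes the quadratic terms:
147.4 x − 303.4 y = -42231.64
-282.8 x − 122.2 y = 19192.61
Solving the 2×2 system: x ≈ -105.8, y ≈ 87.8 km.
Check against A (with the unrounded x, y): √((x − 53.3)²+(y − 49.0)²) = 163.76 ≈ 163.77 km. ✓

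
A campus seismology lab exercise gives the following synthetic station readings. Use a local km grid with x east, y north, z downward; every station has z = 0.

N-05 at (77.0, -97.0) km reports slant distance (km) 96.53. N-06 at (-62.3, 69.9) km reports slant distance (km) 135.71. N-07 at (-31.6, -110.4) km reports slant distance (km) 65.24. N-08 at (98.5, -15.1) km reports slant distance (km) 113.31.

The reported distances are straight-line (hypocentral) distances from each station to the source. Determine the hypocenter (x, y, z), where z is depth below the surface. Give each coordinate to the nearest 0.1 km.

Each station gives a sphere (x−x_i)² + (y−y_i)² + z² = d_i² (stations at z=0).
Subtracting the N-05 sphere from N-06 and N-07: z² cancels, leaving linear equations in x and y:
-278.6 x + 333.8 y = -15669.86
-217.2 x − 26.8 y = 2910.50
Solving: x ≈ -6.897, y ≈ -52.701 km (keep extra digits for the depth step; rounded: -6.9, -52.7).
Then from the N-05 sphere: z² = 96.53² − (x − 77.0)² − (y + 97.0)² with x = -6.897, y = -52.701, so z ≈ 17.803 ≈ 17.8 km.

x ≈ -6.9 km, y ≈ -52.7 km, depth ≈ 17.8 km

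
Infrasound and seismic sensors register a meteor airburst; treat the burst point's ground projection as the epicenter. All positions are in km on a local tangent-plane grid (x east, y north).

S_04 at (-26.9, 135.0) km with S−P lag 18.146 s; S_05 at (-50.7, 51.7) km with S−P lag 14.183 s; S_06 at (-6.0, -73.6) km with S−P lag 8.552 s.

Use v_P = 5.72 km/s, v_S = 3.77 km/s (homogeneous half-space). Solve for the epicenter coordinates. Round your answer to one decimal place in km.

(80.2, -34.7)

Distance from S−P lag: d = Δt · v_P v_S / (v_P − v_S) = Δt · (5.72·3.77)/(5.72−3.77) ≈ 11.0587·Δt.
So d_S_04 = 200.67, d_S_05 = 156.85, d_S_06 = 94.57 km.
Circle about each station: (x + 26.9)² + (y − 135.0)² = 200.67²; (x + 50.7)² + (y − 51.7)² = 156.85²; (x + 6.0)² + (y + 73.6)² = 94.57².
Subtracting pairs of circle equations eliminates x²+y² and gives linear equations (the radical axes):
-47.6 x − 166.6 y = 1961.30
41.8 x − 417.2 y = 17829.31
Solving the 2×2 system: x ≈ 80.2, y ≈ -34.7 km.
Check against S_04 (with the unrounded x, y): √((x + 26.9)²+(y − 135.0)²) = 200.69 ≈ 200.67 km. ✓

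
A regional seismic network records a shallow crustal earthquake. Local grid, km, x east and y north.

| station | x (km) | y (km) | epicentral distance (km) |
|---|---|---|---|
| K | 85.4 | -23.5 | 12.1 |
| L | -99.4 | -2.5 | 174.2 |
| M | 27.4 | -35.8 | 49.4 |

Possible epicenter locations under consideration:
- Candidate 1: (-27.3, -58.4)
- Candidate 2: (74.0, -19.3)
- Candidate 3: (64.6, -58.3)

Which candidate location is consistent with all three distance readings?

For each candidate, compare |candidate − station| to the reported distance:
Candidate 1: residuals K 105.9, L 83.0, M 9.8 → max 105.9 km
Candidate 2: residuals K 0.0, L 0.0, M 0.0 → max 0.0 km
Candidate 3: residuals K 28.4, L 1.0, M 5.9 → max 28.4 km
Only Candidate 2 has all residuals ≈ 0.

Candidate 2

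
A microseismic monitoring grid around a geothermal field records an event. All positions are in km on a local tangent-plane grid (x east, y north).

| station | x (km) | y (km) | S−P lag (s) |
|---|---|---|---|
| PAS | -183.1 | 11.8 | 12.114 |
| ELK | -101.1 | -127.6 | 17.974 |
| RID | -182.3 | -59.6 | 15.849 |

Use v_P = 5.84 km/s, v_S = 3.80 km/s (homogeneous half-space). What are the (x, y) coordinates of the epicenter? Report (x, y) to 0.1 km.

x ≈ -62.1 km, y ≈ 64.0 km

Distance from S−P lag: d = Δt · v_P v_S / (v_P − v_S) = Δt · (5.84·3.80)/(5.84−3.80) ≈ 10.8784·Δt.
So d_PAS = 131.78, d_ELK = 195.53, d_RID = 172.41 km.
Circle about each station: (x + 183.1)² + (y − 11.8)² = 131.78²; (x + 101.1)² + (y + 127.6)² = 195.53²; (x + 182.3)² + (y + 59.6)² = 172.41².
Subtracting pairs of circle equations eliminates x²+y² and gives linear equations (the radical axes):
164.0 x − 278.8 y = -28027.89
1.6 x − 142.8 y = -9238.64
Solving the 2×2 system: x ≈ -62.1, y ≈ 64.0 km.
Check against PAS (with the unrounded x, y): √((x + 183.1)²+(y − 11.8)²) = 131.78 ≈ 131.78 km. ✓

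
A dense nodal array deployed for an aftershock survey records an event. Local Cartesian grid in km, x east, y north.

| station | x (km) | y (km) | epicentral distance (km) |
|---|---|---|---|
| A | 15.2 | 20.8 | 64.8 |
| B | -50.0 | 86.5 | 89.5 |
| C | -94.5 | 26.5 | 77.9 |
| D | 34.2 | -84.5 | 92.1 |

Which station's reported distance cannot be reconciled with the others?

Solve using three stations at a time. Using A, C, D (subtract circle equations pairwise → linear system) gives (x, y) ≈ (-33.5, -22.0).
Distances from that point to each station vs reported:
  A: calculated 64.8 vs reported 64.8 → residual 0.0 km
  B: calculated 109.8 vs reported 89.5 → residual 20.3 km
  C: calculated 77.9 vs reported 77.9 → residual 0.0 km
  D: calculated 92.1 vs reported 92.1 → residual 0.0 km
A, C, D are mutually consistent (residuals ≈ 0); B is off by 20.3 km.

B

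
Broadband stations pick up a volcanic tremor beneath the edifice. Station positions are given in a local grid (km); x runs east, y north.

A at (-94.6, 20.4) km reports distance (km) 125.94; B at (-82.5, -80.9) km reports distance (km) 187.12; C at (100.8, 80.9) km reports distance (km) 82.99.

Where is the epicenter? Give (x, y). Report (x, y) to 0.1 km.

Circle about each station: (x + 94.6)² + (y − 20.4)² = 125.94²; (x + 82.5)² + (y + 80.9)² = 187.12²; (x − 100.8)² + (y − 80.9)² = 82.99².
Subtracting pairs of circle equations eliminates x²+y² and gives linear equations (the radical axes):
24.2 x − 202.6 y = -15167.27
390.8 x + 121.0 y = 16313.67
Solving the 2×2 system: x ≈ 17.9, y ≈ 77.0 km.
Check against A (with the unrounded x, y): √((x + 94.6)²+(y − 20.4)²) = 125.94 ≈ 125.94 km. ✓

17.9 km east, 77.0 km north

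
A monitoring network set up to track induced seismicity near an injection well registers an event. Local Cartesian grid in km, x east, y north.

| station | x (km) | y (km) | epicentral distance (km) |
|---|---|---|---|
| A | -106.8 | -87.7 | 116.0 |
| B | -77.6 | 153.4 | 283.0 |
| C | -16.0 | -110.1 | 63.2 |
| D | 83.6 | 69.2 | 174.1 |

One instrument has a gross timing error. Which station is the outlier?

A

Solve using three stations at a time. Using B, C, D (subtract circle equations pairwise → linear system) gives (x, y) ≈ (46.5, -100.9).
Distances from that point to each station vs reported:
  A: calculated 153.9 vs reported 116.0 → residual 37.9 km
  B: calculated 283.0 vs reported 283.0 → residual 0.0 km
  C: calculated 63.2 vs reported 63.2 → residual 0.0 km
  D: calculated 174.1 vs reported 174.1 → residual 0.0 km
B, C, D are mutually consistent (residuals ≈ 0); A is off by 37.9 km.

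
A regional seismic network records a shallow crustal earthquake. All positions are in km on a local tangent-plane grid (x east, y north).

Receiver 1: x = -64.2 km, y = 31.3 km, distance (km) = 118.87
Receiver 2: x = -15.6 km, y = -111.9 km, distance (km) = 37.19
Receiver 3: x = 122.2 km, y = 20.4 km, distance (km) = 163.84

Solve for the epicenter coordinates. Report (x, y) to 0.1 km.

Circle about each station: (x + 64.2)² + (y − 31.3)² = 118.87²; (x + 15.6)² + (y + 111.9)² = 37.19²; (x − 122.2)² + (y − 20.4)² = 163.84².
Subtracting pairs of circle equations eliminates x²+y² and gives linear equations (the radical axes):
97.2 x − 286.4 y = 20410.62
372.8 x − 21.8 y = -2465.80
Solving the 2×2 system: x ≈ -11.0, y ≈ -75.0 km.
Check against Receiver 1 (with the unrounded x, y): √((x + 64.2)²+(y − 31.3)²) = 118.87 ≈ 118.87 km. ✓

-11.0 km east, -75.0 km north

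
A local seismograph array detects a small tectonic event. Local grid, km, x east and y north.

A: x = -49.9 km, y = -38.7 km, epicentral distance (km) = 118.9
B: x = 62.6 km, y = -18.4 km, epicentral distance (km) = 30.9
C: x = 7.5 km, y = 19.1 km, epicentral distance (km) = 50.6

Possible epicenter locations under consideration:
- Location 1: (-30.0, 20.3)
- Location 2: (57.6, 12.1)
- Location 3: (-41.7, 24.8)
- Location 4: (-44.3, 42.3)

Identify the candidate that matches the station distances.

Location 2

For each candidate, compare |candidate − station| to the reported distance:
Location 1: residuals A 56.6, B 69.5, C 13.1 → max 69.5 km
Location 2: residuals A 0.0, B 0.0, C 0.0 → max 0.0 km
Location 3: residuals A 54.9, B 82.0, C 1.1 → max 82.0 km
Location 4: residuals A 37.7, B 92.0, C 6.2 → max 92.0 km
Only Location 2 has all residuals ≈ 0.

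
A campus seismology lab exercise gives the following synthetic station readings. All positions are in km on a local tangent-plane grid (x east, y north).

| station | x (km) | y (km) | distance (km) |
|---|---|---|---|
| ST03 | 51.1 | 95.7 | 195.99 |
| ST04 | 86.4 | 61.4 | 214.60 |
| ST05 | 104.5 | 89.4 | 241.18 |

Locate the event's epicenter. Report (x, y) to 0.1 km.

Circle about each station: (x − 51.1)² + (y − 95.7)² = 195.99²; (x − 86.4)² + (y − 61.4)² = 214.60²; (x − 104.5)² + (y − 89.4)² = 241.18².
Subtracting pairs of circle equations eliminates x²+y² and gives linear equations (the radical axes):
70.6 x − 68.6 y = -8175.86
106.8 x − 12.6 y = -12612.80
Solving the 2×2 system: x ≈ -118.4, y ≈ -2.7 km.

-118.4 km east, -2.7 km north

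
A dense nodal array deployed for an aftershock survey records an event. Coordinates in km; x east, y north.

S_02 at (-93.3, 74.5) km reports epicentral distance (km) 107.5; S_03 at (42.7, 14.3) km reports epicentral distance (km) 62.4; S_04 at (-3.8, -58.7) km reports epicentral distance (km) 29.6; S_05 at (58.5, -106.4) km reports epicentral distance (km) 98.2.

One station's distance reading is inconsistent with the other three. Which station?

Solve using three stations at a time. Using S_03, S_04, S_05 (subtract circle equations pairwise → linear system) gives (x, y) ≈ (-2.1, -29.1).
Distances from that point to each station vs reported:
  S_02: calculated 138.0 vs reported 107.5 → residual 30.5 km
  S_03: calculated 62.4 vs reported 62.4 → residual 0.0 km
  S_04: calculated 29.6 vs reported 29.6 → residual 0.0 km
  S_05: calculated 98.2 vs reported 98.2 → residual 0.0 km
S_03, S_04, S_05 are mutually consistent (residuals ≈ 0); S_02 is off by 30.5 km.

S_02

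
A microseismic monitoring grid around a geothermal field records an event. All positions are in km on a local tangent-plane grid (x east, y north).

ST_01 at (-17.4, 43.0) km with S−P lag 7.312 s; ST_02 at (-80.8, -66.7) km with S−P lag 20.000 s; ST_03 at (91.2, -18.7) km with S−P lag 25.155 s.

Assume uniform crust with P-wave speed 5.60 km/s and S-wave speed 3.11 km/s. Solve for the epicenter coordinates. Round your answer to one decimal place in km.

x ≈ -59.8 km, y ≈ 71.6 km

Distance from S−P lag: d = Δt · v_P v_S / (v_P − v_S) = Δt · (5.60·3.11)/(5.60−3.11) ≈ 6.9944·Δt.
So d_ST_01 = 51.14, d_ST_02 = 139.89, d_ST_03 = 175.94 km.
Circle about each station: (x + 17.4)² + (y − 43.0)² = 51.14²; (x + 80.8)² + (y + 66.7)² = 139.89²; (x − 91.2)² + (y + 18.7)² = 175.94².
Subtracting the ST_01 equation from the ST_02 and ST_03 equations removes the quadratic terms:
-126.8 x − 219.4 y = -8128.14
217.2 x − 123.4 y = -21824.21
Solving the 2×2 system: x ≈ -59.8, y ≈ 71.6 km.
Check against ST_01 (with the unrounded x, y): √((x + 17.4)²+(y − 43.0)²) = 51.15 ≈ 51.14 km. ✓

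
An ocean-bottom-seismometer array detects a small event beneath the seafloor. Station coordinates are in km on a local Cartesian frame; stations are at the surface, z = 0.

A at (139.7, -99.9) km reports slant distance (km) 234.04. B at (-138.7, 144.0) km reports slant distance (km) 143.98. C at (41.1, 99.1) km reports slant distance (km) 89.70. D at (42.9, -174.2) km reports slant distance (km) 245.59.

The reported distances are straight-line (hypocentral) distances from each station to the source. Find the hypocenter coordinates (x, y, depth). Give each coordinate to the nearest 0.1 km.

Each station gives a sphere (x−x_i)² + (y−y_i)² + z² = d_i² (stations at z=0).
Subtracting the A sphere from B and C: z² cancels, leaving linear equations in x and y:
-556.8 x + 487.8 y = 44522.07
-197.2 x + 398.0 y = 28742.55
Solving: x ≈ -29.496, y ≈ 57.603 km (keep extra digits for the depth step; rounded: -29.5, 57.6).
Then from the A sphere: z² = 234.04² − (x − 139.7)² − (y + 99.9)² with x = -29.496, y = 57.603, so z ≈ 36.609 ≈ 36.6 km.
Check against D (with the unrounded solution): distance 245.59 ≈ 245.59 km. ✓

(-29.5, 57.6, 36.6)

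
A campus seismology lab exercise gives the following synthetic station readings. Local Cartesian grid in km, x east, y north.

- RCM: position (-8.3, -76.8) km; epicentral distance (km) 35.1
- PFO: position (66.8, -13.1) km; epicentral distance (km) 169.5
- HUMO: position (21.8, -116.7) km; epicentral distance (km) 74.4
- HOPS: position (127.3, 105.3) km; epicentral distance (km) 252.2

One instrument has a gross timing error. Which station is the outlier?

Solve using three stations at a time. Using RCM, HUMO, HOPS (subtract circle equations pairwise → linear system) gives (x, y) ≈ (-43.2, -80.5).
Distances from that point to each station vs reported:
  RCM: calculated 35.1 vs reported 35.1 → residual 0.0 km
  PFO: calculated 129.0 vs reported 169.5 → residual 40.5 km
  HUMO: calculated 74.4 vs reported 74.4 → residual 0.0 km
  HOPS: calculated 252.2 vs reported 252.2 → residual 0.0 km
RCM, HUMO, HOPS are mutually consistent (residuals ≈ 0); PFO is off by 40.5 km.

PFO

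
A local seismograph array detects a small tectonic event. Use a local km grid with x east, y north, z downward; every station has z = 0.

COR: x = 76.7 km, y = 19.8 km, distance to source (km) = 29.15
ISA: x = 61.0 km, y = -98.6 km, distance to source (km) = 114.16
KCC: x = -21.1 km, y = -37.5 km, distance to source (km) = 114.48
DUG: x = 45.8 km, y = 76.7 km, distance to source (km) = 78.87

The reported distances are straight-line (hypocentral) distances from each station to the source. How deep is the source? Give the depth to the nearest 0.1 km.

27.6 km

Each station gives a sphere (x−x_i)² + (y−y_i)² + z² = d_i² (stations at z=0).
Subtracting the COR sphere from ISA and KCC: z² cancels, leaving linear equations in x and y:
-31.4 x − 236.8 y = -5014.75
-195.6 x − 114.6 y = -16679.42
Solving: x ≈ 79.003, y ≈ 10.701 km (keep extra digits for the depth step; rounded: 79.0, 10.7).
Then from the COR sphere: z² = 29.15² − (x − 76.7)² − (y − 19.8)² with x = 79.003, y = 10.701, so z ≈ 27.598 ≈ 27.6 km.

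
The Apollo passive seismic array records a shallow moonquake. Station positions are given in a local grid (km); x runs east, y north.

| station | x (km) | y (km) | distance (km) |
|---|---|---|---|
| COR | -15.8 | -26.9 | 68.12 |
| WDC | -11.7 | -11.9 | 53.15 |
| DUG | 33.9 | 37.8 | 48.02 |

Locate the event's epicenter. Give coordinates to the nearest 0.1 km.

(-14.0, 41.2)

Circle about each station: (x + 15.8)² + (y + 26.9)² = 68.12²; (x + 11.7)² + (y + 11.9)² = 53.15²; (x − 33.9)² + (y − 37.8)² = 48.02².
Subtracting pairs of circle equations eliminates x²+y² and gives linear equations (the radical axes):
8.2 x + 30.0 y = 1120.66
99.4 x + 129.4 y = 3939.21
Solving the 2×2 system: x ≈ -14.0, y ≈ 41.2 km.
Check against COR (with the unrounded x, y): √((x + 15.8)²+(y + 26.9)²) = 68.10 ≈ 68.12 km. ✓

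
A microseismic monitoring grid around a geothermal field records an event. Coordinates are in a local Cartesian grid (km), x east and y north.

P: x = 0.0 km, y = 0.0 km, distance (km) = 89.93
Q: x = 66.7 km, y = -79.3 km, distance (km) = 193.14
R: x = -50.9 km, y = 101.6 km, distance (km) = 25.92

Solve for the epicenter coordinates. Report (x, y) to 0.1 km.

(-48.4, 75.8)

Circle about each station: x² + y² = 89.93²; (x − 66.7)² + (y + 79.3)² = 193.14²; (x + 50.9)² + (y − 101.6)² = 25.92².
Subtracting the P equation from the Q and R equations removes the quadratic terms:
133.4 x − 158.6 y = -18478.27
-101.8 x + 203.2 y = 20328.93
Solving the 2×2 system: x ≈ -48.4, y ≈ 75.8 km.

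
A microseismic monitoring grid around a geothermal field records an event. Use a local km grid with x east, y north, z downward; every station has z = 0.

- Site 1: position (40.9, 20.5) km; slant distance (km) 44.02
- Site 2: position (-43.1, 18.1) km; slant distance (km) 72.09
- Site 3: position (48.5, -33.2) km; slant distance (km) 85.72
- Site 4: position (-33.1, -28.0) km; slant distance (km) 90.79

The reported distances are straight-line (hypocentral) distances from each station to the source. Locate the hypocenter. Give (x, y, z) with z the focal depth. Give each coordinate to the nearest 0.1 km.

x ≈ 17.7 km, y ≈ 40.2 km, depth ≈ 31.8 km

Each station gives a sphere (x−x_i)² + (y−y_i)² + z² = d_i² (stations at z=0).
Subtracting the Site 1 sphere from Site 2 and Site 3: z² cancels, leaving linear equations in x and y:
-168.0 x − 4.8 y = -3167.05
15.2 x − 107.4 y = -4048.73
Solving: x ≈ 17.703, y ≈ 40.203 km (keep extra digits for the depth step; rounded: 17.7, 40.2).
Then from the Site 1 sphere: z² = 44.02² − (x − 40.9)² − (y − 20.5)² with x = 17.703, y = 40.203, so z ≈ 31.803 ≈ 31.8 km.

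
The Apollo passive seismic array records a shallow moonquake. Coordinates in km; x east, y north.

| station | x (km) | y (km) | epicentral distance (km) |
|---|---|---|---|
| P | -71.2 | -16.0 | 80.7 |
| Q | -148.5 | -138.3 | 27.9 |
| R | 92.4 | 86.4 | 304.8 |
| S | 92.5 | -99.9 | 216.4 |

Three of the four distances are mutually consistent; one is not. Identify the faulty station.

P

Solve using three stations at a time. Using Q, R, S (subtract circle equations pairwise → linear system) gives (x, y) ≈ (-121.7, -130.5).
Distances from that point to each station vs reported:
  P: calculated 125.2 vs reported 80.7 → residual 44.5 km
  Q: calculated 27.9 vs reported 27.9 → residual 0.0 km
  R: calculated 304.8 vs reported 304.8 → residual 0.0 km
  S: calculated 216.4 vs reported 216.4 → residual 0.0 km
Q, R, S are mutually consistent (residuals ≈ 0); P is off by 44.5 km.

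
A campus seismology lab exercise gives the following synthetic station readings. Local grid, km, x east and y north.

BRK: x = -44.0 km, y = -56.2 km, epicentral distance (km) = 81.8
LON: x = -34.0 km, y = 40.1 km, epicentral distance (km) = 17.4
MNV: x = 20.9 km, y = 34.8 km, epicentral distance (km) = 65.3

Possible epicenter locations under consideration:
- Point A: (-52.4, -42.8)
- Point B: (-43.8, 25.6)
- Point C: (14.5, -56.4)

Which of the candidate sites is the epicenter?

Point B

For each candidate, compare |candidate − station| to the reported distance:
Point A: residuals BRK 66.0, LON 67.5, MNV 41.4 → max 67.5 km
Point B: residuals BRK 0.0, LON 0.1, MNV 0.1 → max 0.1 km
Point C: residuals BRK 23.3, LON 90.6, MNV 26.1 → max 90.6 km
Only Point B has all residuals ≈ 0.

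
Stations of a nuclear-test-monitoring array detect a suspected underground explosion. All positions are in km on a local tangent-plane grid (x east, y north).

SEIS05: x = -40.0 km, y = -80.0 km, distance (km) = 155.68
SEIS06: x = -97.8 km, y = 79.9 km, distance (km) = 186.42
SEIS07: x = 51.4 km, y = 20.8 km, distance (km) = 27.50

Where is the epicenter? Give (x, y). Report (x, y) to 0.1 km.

78.9 km east, 20.5 km north

Circle about each station: (x + 40.0)² + (y + 80.0)² = 155.68²; (x + 97.8)² + (y − 79.9)² = 186.42²; (x − 51.4)² + (y − 20.8)² = 27.50².
Subtracting pairs of circle equations eliminates x²+y² and gives linear equations (the radical axes):
-115.6 x + 319.8 y = -2567.30
182.8 x + 201.6 y = 18554.61
Solving the 2×2 system: x ≈ 78.9, y ≈ 20.5 km.
Check against SEIS05 (with the unrounded x, y): √((x + 40.0)²+(y + 80.0)²) = 155.68 ≈ 155.68 km. ✓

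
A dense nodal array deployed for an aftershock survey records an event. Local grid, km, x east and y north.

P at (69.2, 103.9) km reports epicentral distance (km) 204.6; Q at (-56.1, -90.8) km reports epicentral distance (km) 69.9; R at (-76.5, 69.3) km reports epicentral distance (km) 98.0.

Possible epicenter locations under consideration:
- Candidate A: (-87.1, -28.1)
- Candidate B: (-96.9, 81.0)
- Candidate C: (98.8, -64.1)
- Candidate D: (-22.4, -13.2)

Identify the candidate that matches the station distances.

For each candidate, compare |candidate − station| to the reported distance:
Candidate A: residuals P 0.0, Q 0.0, R 0.0 → max 0.0 km
Candidate B: residuals P 36.9, Q 106.7, R 74.5 → max 106.7 km
Candidate C: residuals P 34.0, Q 87.3, R 122.3 → max 122.3 km
Candidate D: residuals P 55.9, Q 14.7, R 0.7 → max 55.9 km
Only Candidate A has all residuals ≈ 0.

Candidate A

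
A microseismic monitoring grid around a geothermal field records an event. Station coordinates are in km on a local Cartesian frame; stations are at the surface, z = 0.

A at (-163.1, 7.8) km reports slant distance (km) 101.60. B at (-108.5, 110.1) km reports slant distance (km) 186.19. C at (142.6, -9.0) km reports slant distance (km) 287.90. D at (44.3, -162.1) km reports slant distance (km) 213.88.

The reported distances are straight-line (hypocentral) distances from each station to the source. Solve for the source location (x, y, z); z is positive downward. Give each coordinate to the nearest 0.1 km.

(-132.3, -61.9, 67.2)

Each station gives a sphere (x−x_i)² + (y−y_i)² + z² = d_i² (stations at z=0).
Subtracting the A sphere from B and C: z² cancels, leaving linear equations in x and y:
109.2 x + 204.6 y = -27112.35
611.4 x − 33.6 y = -78810.54
Solving: x ≈ -132.304, y ≈ -61.900 km (keep extra digits for the depth step; rounded: -132.3, -61.9).
Then from the A sphere: z² = 101.60² − (x + 163.1)² − (y − 7.8)² with x = -132.304, y = -61.900, so z ≈ 67.202 ≈ 67.2 km.
Check against D (with the unrounded solution): distance 213.88 ≈ 213.88 km. ✓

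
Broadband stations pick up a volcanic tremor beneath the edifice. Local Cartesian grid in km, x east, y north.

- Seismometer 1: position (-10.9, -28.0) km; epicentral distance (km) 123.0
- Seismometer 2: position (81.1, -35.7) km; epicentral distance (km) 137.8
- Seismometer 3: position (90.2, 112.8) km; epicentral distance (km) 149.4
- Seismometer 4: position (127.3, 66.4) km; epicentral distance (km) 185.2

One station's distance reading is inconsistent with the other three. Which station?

Seismometer 2

Solve using three stations at a time. Using Seismometer 1, Seismometer 3, Seismometer 4 (subtract circle equations pairwise → linear system) gives (x, y) ≈ (-56.9, 86.2).
Distances from that point to each station vs reported:
  Seismometer 1: calculated 123.1 vs reported 123.0 → residual 0.1 km
  Seismometer 2: calculated 184.2 vs reported 137.8 → residual 46.4 km
  Seismometer 3: calculated 149.5 vs reported 149.4 → residual 0.1 km
  Seismometer 4: calculated 185.3 vs reported 185.2 → residual 0.1 km
Seismometer 1, Seismometer 3, Seismometer 4 are mutually consistent (residuals ≈ 0); Seismometer 2 is off by 46.4 km.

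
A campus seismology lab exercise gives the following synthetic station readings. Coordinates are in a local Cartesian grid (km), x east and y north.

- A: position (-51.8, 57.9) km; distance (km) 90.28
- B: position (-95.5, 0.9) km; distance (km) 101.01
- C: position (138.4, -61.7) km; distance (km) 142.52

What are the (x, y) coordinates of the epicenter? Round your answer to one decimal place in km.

(4.6, -12.6)

Circle about each station: (x + 51.8)² + (y − 57.9)² = 90.28²; (x + 95.5)² + (y − 0.9)² = 101.01²; (x − 138.4)² + (y + 61.7)² = 142.52².
Subtracting the A equation from the B and C equations removes the quadratic terms:
-87.4 x − 114.0 y = 1032.87
380.4 x − 239.2 y = 4764.33
Solving the 2×2 system: x ≈ 4.6, y ≈ -12.6 km.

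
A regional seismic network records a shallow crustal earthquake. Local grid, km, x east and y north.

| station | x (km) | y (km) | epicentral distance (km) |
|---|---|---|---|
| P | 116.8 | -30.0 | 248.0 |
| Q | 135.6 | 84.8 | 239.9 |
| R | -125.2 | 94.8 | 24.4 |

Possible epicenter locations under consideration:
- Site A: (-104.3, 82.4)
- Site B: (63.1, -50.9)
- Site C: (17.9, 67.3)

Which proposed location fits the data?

For each candidate, compare |candidate − station| to the reported distance:
Site A: residuals P 0.0, Q 0.0, R 0.1 → max 0.1 km
Site B: residuals P 190.4, Q 86.0, R 213.7 → max 213.7 km
Site C: residuals P 109.3, Q 120.9, R 121.3 → max 121.3 km
Only Site A has all residuals ≈ 0.

Site A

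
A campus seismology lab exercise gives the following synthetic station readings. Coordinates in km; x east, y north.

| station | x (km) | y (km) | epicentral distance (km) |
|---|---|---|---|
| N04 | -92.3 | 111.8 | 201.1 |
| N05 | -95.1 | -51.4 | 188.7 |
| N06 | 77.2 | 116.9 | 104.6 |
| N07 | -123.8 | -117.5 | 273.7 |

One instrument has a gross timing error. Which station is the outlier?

Solve using three stations at a time. Using N04, N05, N06 (subtract circle equations pairwise → linear system) gives (x, y) ≈ (82.5, 12.4).
Distances from that point to each station vs reported:
  N04: calculated 201.1 vs reported 201.1 → residual 0.0 km
  N05: calculated 188.7 vs reported 188.7 → residual 0.0 km
  N06: calculated 104.7 vs reported 104.6 → residual 0.1 km
  N07: calculated 243.8 vs reported 273.7 → residual 29.9 km
N04, N05, N06 are mutually consistent (residuals ≈ 0); N07 is off by 29.9 km.

N07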